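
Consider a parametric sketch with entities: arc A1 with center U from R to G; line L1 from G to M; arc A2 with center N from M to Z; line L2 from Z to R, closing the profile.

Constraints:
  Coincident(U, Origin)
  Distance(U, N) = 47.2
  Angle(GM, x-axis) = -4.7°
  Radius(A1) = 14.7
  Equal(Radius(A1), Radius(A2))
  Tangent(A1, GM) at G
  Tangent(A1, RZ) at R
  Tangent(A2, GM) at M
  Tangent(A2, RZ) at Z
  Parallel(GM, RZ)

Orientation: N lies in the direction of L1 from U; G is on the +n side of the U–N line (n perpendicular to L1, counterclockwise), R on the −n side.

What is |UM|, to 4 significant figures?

49.44

Tangency of A1 to both parallel lines with radius 14.7 puts G and R at U ± 14.7·n: G = (1.204, 14.65), R = (-1.204, -14.65). Equal radii place M and Z the same way about N: M = N + 14.7·n = (48.25, 10.78), Z = N − 14.7·n = (45.84, -18.52). Then |UM| = |M − U| = 49.44.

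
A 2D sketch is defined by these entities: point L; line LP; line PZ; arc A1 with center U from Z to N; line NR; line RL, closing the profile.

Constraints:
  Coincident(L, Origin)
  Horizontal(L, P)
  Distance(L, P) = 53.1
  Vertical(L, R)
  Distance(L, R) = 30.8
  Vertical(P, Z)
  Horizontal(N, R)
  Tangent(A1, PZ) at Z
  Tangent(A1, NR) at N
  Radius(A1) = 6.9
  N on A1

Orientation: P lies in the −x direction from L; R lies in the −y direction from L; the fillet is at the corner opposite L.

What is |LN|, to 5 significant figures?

55.525

L is at the origin; L and P share the same y with |LP| = 53.1 and P on the −x side, so P = (-53.100, 0.0000). LR is vertical with |LR| = 30.8 and R on the −y side, so R = (0.0000, -30.800). The virtual corner opposite L is at (-53.100, -30.800). The tangent condition forces UZ to be normal to PZ and A1 meets NR tangentially, so UN is at right angles to NR, with radius 6.9, so the center U sits 6.9 in from both sides at U = (-46.200, -23.900). That places the tangent points at Z = (-53.100, -23.900) on PZ and N = (-46.200, -30.800) on NR. Then |LN| = |N − L| = 55.525.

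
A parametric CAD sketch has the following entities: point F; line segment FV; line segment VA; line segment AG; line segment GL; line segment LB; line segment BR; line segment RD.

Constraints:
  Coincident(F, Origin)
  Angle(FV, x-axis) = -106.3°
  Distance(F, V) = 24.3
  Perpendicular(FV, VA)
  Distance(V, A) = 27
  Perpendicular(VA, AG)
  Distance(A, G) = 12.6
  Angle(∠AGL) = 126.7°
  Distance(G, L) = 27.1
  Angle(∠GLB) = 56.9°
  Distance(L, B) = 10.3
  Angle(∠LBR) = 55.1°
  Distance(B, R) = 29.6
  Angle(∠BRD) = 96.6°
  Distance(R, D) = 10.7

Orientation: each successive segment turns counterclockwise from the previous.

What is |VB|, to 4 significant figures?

19.08

∠AGL = 126.7° gives GL at 127.0° from the x-axis; with |GL| = 27.1, L = (6.322, 2.835). ∠GLB = 56.9° gives LB at -109.9° from the x-axis; with |LB| = 10.3, B = (2.816, -6.850). Then |VB| = |B − V| = 19.08.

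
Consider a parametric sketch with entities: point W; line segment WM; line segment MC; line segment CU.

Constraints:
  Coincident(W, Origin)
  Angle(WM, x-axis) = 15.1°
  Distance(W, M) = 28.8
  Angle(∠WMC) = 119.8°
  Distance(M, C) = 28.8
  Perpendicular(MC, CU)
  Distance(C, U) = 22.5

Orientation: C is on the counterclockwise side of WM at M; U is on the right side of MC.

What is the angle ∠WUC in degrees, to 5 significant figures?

42.233°

W is at the origin; WM runs at 15.1° with length 28.8, so M = 28.8·(cos 15.1°, sin 15.1°) = (27.806, 7.5025). ∠WMC = 119.8°, so MC runs at 15.1° + (180° − 119.8°) = 75.300° from the x-axis; with |MC| = 28.8, C = M + 28.8·(cos 75.300°, sin 75.300°) = (35.114, 35.360). MC is perpendicular to CU; with |CU| = 22.5 on the right of MC, U = C + 22.5·(0.96727, -0.25376) = (56.877, 29.650). Then cos ∠WUC = UW·UC / (|UW||UC|), giving 42.233°.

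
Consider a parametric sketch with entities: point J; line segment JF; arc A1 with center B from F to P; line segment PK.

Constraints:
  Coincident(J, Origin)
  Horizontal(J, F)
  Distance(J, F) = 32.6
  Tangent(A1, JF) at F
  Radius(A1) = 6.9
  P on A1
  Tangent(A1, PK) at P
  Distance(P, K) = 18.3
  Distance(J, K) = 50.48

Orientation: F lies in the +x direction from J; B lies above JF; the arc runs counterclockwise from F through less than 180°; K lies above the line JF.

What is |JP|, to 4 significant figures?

39.27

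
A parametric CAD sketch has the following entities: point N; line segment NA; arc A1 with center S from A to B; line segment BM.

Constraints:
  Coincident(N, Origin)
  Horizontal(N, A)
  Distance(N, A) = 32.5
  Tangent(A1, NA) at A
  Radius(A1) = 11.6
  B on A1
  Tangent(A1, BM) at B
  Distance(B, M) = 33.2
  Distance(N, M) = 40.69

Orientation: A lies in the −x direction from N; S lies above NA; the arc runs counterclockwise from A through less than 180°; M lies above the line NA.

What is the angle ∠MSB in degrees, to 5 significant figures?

70.741°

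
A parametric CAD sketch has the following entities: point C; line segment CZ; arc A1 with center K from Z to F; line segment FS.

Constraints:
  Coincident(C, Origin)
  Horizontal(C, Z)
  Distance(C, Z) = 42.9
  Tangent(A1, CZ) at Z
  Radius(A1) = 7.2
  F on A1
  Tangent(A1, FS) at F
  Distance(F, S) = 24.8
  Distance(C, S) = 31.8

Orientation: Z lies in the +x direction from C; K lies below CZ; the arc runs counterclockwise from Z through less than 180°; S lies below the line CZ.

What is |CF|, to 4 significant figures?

37.25

Checks: |KF| = 7.200 ✓; ∠(KF, FS) = 90.00° ✓; |FS| = 24.80 ✓; |CS| = 31.80 ✓.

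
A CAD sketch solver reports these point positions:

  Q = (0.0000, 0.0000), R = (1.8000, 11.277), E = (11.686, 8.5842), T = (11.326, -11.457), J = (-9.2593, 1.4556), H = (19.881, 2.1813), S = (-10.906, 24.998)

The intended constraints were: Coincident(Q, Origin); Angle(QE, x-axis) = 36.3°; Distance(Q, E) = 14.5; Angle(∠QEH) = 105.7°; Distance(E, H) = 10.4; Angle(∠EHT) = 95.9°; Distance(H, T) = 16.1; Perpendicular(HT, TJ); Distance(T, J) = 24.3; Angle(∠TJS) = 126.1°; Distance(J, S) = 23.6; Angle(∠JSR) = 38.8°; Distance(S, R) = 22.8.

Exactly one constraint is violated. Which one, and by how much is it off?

Distance(S, R) = 22.8 — off by 4.10.

Q = (0.00, 0.00) ✓; QE at 36.30° ✓; |QE| = 14.50 ✓; ∠QEH = 105.7° ✓; |EH| = 10.40 ✓; ∠EHT = 95.90° ✓; |HT| = 16.10 ✓; ∠(HT, TJ) = 90.00° ✓; |TJ| = 24.30 ✓; ∠TJS = 126.1° ✓; |JS| = 23.60 ✓; ∠JSR = 38.80° ✓; |SR| = 18.70 ✗.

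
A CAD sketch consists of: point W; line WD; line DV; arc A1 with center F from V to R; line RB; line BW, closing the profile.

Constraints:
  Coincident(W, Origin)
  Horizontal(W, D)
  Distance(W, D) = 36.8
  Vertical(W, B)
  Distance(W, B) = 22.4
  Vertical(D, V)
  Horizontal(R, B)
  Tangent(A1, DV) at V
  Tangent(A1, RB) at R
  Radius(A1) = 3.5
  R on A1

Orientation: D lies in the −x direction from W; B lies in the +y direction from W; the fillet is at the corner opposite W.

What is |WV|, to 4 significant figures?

41.37

W is at the origin; WD is horizontal with |WD| = 36.8 and D on the −x side, so D = (-36.80, 0.000). W and B share the same x with |WB| = 22.4 and B on the +y side, so B = (0.000, 22.40). The virtual corner opposite W is at (-36.80, 22.40). The tangent condition forces FV to be normal to DV and tangency of A1 to RB means the radius FR is perpendicular to RB, with radius 3.5, so the center F sits 3.5 in from both sides at F = (-33.30, 18.90). That places the tangent points at V = (-36.80, 18.90) on DV and R = (-33.30, 22.40) on RB. Then |WV| = |V − W| = 41.37.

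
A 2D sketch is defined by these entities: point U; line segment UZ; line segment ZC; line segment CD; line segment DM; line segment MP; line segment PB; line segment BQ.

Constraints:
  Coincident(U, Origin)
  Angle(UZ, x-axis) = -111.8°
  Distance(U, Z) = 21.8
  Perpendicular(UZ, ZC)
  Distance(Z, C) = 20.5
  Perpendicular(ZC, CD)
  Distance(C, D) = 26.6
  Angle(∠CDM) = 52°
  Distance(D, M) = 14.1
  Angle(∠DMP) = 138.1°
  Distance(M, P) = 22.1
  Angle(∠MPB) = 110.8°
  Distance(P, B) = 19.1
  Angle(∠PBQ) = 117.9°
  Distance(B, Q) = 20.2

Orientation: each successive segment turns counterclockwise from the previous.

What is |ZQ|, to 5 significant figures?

39.310

U is at the origin; UZ runs at -111.8° with length 21.8, so Z = (-8.0958, -20.241). UZ ⟂ ZC, so ZC runs at -21.800°; with |ZC| = 20.5, C = (10.938, -27.854). ZC is perpendicular to CD, so CD runs at 68.200°; with |CD| = 26.6, D = (20.817, -3.1563). ∠CDM = 52.0° gives DM at -163.80° from the x-axis; with |DM| = 14.1, M = (7.2764, -7.0901). ∠DMP = 138.1° gives MP at -121.90° from the x-axis; with |MP| = 22.1, P = (-4.4021, -25.852). ∠MPB = 110.8° gives PB at -52.700° from the x-axis; with |PB| = 19.1, B = (7.1723, -41.046). ∠PBQ = 117.9° gives BQ at 9.4000° from the x-axis; with |BQ| = 20.2, Q = (27.101, -37.747). Then |ZQ| = |Q − Z| = 39.310.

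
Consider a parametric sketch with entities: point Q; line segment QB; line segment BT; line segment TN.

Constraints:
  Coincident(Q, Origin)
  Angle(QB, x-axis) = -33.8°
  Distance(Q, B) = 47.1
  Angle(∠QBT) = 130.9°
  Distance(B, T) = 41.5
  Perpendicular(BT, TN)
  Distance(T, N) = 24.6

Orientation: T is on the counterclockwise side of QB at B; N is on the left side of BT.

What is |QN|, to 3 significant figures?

73.2

∠QBT = 130.9°, so BT runs at -33.8° + (180° − 130.9°) = 15.3° from the x-axis; with |BT| = 41.5, T = B + 41.5·(cos 15.3°, sin 15.3°) = (79.2, -15.3). BT is perpendicular to TN; with |TN| = 24.6 on the left of BT, N = T + 24.6·(-0.264, 0.965) = (72.7, 8.48). Then |QN| = |N − Q| = 73.2.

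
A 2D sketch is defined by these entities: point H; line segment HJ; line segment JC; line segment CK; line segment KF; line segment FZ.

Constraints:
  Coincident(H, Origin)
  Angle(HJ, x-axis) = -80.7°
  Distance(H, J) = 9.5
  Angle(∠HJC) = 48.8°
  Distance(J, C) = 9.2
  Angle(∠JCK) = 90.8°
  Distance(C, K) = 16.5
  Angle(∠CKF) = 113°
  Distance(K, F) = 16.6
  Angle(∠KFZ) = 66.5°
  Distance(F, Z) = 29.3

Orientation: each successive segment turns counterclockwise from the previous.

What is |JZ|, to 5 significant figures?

8.4961

H is at the origin; HJ runs at -80.7° with length 9.5, so J = (1.5352, -9.3751). ∠HJC = 48.8° gives JC at 50.500° from the x-axis; with |JC| = 9.2, C = (7.3872, -2.2762). ∠JCK = 90.8° gives CK at 139.70° from the x-axis; with |CK| = 16.5, K = (-5.1969, 8.3958). ∠CKF = 113.0° gives KF at -153.30° from the x-axis; with |KF| = 16.6, F = (-20.027, 0.93715). ∠KFZ = 66.5° gives FZ at -39.800° from the x-axis; with |FZ| = 29.3, Z = (2.4839, -17.818). Then |JZ| = |Z − J| = 8.4961.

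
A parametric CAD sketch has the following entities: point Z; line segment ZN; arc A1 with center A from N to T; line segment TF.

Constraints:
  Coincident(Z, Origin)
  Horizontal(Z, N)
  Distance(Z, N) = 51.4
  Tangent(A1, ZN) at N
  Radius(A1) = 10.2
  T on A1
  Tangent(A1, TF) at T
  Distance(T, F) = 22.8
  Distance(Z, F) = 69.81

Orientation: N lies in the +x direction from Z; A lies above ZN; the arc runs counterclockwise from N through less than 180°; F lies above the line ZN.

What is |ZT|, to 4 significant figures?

62.45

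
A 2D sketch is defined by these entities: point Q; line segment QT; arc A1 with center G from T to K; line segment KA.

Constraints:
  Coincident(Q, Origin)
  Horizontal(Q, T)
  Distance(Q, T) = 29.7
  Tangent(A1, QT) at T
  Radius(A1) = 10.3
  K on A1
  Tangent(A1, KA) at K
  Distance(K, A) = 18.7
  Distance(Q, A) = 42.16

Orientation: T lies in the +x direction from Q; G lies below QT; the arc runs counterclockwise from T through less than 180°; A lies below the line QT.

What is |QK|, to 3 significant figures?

24.9

Checks: ∠(GT, TQ) = 90.00° ✓; |GT| = 10.30 ✓; |GK| = 10.30 ✓; ∠(GK, KA) = 90.00° ✓; |KA| = 18.70 ✓; |QA| = 42.16 ✓.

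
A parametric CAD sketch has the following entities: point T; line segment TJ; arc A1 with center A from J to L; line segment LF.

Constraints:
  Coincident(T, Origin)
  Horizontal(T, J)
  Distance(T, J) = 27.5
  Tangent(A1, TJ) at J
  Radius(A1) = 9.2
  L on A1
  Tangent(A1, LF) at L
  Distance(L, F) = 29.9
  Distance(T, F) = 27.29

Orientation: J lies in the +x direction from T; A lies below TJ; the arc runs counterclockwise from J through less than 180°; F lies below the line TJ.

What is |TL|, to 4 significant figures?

20.54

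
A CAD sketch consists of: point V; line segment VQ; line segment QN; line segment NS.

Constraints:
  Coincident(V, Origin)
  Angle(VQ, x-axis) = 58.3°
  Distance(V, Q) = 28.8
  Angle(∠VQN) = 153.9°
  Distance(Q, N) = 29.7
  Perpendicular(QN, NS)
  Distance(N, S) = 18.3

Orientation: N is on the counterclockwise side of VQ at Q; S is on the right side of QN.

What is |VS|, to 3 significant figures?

63.6

∠VQN = 153.9°, so QN runs at 58.3° + (180° − 153.9°) = 84.4° from the x-axis; with |QN| = 29.7, N = Q + 29.7·(cos 84.4°, sin 84.4°) = (18.0, 54.1). QN ⟂ NS; with |NS| = 18.3 on the right of QN, S = N + 18.3·(0.995, -0.0976) = (36.2, 52.3). Then |VS| = |S − V| = 63.6.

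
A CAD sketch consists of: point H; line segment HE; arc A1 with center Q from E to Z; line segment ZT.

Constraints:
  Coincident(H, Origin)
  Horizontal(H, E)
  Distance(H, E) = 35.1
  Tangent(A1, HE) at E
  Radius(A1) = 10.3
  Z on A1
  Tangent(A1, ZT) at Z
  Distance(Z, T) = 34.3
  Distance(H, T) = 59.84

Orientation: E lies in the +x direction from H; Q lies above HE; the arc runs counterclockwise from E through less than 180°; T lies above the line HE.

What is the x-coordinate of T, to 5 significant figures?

38.310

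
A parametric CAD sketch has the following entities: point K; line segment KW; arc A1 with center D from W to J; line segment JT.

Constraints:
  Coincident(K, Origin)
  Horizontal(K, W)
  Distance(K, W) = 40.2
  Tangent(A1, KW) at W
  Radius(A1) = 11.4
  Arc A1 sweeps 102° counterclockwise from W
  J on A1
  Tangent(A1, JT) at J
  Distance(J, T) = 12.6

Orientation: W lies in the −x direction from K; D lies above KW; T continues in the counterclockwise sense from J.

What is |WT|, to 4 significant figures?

27.45

K is at the origin; KW is horizontal with |KW| = 40.2 and W on the −x side, so W = (-40.20, 0.000). A1 meets KW tangentially, so DW is at right angles to KW, so D = W + (0, 11.4) = (-40.20, 11.40). On A1, W sits at bearing -90° from D; a 102° counterclockwise sweep puts J at bearing 12°, so J = D + 11.4·(cos 12°, sin 12°) = (-29.05, 13.77). A1 meets JT tangentially, so DJ is at right angles to JT, so JT runs along (−sin 12°, cos 12°); with |JT| = 12.6, T = (-31.67, 26.09). Then |WT| = |T − W| = 27.45.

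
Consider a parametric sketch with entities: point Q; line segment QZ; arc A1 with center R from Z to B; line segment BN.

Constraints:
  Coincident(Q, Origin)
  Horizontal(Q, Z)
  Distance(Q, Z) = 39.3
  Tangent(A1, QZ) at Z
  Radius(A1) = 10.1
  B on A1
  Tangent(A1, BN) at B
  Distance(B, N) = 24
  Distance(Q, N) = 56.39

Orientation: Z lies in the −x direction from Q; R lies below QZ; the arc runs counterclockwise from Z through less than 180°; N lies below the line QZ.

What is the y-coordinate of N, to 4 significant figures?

-35.78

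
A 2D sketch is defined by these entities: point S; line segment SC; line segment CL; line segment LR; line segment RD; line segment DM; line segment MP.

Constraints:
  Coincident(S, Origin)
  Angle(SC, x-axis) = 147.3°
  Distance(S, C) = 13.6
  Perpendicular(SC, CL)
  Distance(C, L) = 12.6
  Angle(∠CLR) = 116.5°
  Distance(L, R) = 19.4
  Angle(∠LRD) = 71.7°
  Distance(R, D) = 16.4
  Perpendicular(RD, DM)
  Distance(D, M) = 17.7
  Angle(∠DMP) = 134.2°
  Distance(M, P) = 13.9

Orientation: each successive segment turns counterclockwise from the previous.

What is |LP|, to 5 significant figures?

8.9783

RD ⟂ DM, so DM runs at 139.10°; with |DM| = 17.7, M = (-10.959, 4.0653). ∠DMP = 134.2° gives MP at -175.10° from the x-axis; with |MP| = 13.9, P = (-24.808, 2.8780). Then |LP| = |P − L| = 8.9783.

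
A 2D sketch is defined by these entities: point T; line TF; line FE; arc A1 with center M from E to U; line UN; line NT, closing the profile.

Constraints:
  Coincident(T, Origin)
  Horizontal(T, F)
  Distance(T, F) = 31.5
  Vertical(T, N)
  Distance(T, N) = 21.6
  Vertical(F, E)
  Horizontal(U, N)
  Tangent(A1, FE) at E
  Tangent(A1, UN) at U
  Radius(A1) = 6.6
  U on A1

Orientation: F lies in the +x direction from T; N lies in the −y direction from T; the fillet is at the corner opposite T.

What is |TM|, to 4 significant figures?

29.07

T is at the origin; TF is horizontal with |TF| = 31.5 and F on the +x side, so F = (31.50, 0.000). TN is vertical with |TN| = 21.6 and N on the −y side, so N = (0.000, -21.60). The virtual corner opposite T is at (31.50, -21.60). Tangency of A1 to FE means the radius ME is perpendicular to FE and tangency of A1 to UN means the radius MU is perpendicular to UN, with radius 6.6, so the center M sits 6.6 in from both sides at M = (24.90, -15.00). Then |TM| = |M − T| = 29.07.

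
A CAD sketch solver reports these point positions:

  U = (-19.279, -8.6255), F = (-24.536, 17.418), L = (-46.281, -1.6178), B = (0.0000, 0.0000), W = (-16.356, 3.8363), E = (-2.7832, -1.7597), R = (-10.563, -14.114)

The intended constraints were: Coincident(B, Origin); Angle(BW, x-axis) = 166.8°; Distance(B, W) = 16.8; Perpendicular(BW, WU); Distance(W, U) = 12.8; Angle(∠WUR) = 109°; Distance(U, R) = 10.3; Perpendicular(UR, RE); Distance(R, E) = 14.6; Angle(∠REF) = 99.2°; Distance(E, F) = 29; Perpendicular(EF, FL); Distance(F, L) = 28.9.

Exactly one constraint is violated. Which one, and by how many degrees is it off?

Perpendicular(EF, FL) — off by 7.40°.

B = (0.00, 0.00) ✓; BW at 166.8° ✓; |BW| = 16.80 ✓; ∠(BW, WU) = 90.00° ✓; |WU| = 12.80 ✓; ∠WUR = 109.0° ✓; |UR| = 10.30 ✓; ∠(UR, RE) = 90.00° ✓; |RE| = 14.60 ✓; ∠REF = 99.20° ✓; |EF| = 29.00 ✓; ∠(EF, FL) = 82.60° ✗; |FL| = 28.90 ✓.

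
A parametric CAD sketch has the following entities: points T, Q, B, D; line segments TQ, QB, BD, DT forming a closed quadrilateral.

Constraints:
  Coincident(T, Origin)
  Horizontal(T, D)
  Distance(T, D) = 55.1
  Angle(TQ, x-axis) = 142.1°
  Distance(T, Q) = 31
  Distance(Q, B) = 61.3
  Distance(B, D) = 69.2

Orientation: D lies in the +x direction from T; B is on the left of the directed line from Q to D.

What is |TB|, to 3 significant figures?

63.7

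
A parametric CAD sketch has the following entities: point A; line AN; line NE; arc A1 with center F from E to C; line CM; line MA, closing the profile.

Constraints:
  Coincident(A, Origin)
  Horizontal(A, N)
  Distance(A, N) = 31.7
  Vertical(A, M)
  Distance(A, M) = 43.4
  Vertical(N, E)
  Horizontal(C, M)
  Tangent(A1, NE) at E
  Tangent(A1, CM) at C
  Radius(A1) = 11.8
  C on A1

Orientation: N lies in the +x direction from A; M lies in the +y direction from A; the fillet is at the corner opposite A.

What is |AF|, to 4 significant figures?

37.34

A is at the origin; AN is horizontal with |AN| = 31.7 and N on the +x side, so N = (31.70, 0.000). AM is vertical with |AM| = 43.4 and M on the +y side, so M = (0.000, 43.40). The virtual corner opposite A is at (31.70, 43.40). Tangency of A1 to NE means the radius FE is perpendicular to NE and since A1 is tangent to CM there, FC ⟂ CM, with radius 11.8, so the center F sits 11.8 in from both sides at F = (19.90, 31.60). Then |AF| = |F − A| = 37.34.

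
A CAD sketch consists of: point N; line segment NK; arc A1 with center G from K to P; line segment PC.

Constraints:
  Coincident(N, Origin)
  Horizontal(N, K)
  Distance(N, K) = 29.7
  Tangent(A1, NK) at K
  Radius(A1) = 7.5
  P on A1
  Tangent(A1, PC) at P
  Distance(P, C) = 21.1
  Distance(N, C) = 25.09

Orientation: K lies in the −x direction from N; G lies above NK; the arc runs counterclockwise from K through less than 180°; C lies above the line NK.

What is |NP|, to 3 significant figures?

23.5

Checks: N = (0.00, 0.00) ✓; |GP| = 7.500 ✓; ∠(GP, PC) = 90.00° ✓; |PC| = 21.10 ✓; |NC| = 25.09 ✓.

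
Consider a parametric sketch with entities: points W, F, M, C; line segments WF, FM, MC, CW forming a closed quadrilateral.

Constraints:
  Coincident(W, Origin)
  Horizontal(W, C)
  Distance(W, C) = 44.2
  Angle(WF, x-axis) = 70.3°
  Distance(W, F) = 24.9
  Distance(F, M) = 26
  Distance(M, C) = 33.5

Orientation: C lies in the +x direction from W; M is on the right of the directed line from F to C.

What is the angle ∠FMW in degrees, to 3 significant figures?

71.9°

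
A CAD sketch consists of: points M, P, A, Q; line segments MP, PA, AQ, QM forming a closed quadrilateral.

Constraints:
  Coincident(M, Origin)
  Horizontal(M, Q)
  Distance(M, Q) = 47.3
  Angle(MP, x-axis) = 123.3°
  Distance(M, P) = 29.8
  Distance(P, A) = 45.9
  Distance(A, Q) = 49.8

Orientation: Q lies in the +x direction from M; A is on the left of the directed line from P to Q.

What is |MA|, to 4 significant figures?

51.17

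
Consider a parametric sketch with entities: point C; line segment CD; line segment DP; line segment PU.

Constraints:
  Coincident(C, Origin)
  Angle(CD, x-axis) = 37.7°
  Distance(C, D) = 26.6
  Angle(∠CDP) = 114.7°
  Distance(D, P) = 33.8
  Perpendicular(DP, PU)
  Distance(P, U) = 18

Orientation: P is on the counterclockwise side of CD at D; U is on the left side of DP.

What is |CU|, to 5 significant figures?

45.337

C is at the origin; CD runs at 37.7° with length 26.6, so D = 26.6·(cos 37.7°, sin 37.7°) = (21.047, 16.267). ∠CDP = 114.7°, so DP runs at 37.7° + (180° − 114.7°) = 103.00° from the x-axis; with |DP| = 33.8, P = D + 33.8·(cos 103.00°, sin 103.00°) = (13.443, 49.200). The perpendicularity gives PU at right angles to DP; with |PU| = 18.0 on the left of DP, U = P + 18.0·(-0.97437, -0.22495) = (-4.0955, 45.151). Then |CU| = |U − C| = 45.337.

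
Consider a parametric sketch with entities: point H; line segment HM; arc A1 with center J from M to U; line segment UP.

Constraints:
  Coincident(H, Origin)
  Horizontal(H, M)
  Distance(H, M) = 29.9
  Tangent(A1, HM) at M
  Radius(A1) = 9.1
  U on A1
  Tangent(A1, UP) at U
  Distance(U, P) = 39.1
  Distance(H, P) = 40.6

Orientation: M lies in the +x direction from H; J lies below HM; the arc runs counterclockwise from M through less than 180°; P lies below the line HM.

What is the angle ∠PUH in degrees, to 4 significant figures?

77.48°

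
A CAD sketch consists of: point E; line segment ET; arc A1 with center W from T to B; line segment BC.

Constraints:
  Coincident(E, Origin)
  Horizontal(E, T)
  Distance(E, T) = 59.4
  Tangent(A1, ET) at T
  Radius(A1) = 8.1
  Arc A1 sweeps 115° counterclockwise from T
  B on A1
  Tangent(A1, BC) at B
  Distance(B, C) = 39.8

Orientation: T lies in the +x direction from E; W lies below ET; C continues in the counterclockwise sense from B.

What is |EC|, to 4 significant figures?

83.72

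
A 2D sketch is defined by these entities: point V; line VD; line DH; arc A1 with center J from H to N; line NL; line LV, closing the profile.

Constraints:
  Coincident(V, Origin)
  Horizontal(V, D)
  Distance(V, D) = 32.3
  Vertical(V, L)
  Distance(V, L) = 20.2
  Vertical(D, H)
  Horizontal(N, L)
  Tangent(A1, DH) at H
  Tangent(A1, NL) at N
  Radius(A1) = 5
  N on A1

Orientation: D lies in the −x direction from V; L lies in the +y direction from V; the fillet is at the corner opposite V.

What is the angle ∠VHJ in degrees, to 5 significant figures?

25.201°

V is at the origin; V and D share the same y with |VD| = 32.3 and D on the −x side, so D = (-32.300, 0.0000). V and L share the same x with |VL| = 20.2 and L on the +y side, so L = (0.0000, 20.200). The virtual corner opposite V is at (-32.300, 20.200). A1 meets DH tangentially, so JH is at right angles to DH and A1 meets NL tangentially, so JN is at right angles to NL, with radius 5.0, so the center J sits 5.0 in from both sides at J = (-27.300, 15.200). That places the tangent points at H = (-32.300, 15.200) on DH and N = (-27.300, 20.200) on NL. Then cos ∠VHJ = HV·HJ / (|HV||HJ|), giving 25.201°.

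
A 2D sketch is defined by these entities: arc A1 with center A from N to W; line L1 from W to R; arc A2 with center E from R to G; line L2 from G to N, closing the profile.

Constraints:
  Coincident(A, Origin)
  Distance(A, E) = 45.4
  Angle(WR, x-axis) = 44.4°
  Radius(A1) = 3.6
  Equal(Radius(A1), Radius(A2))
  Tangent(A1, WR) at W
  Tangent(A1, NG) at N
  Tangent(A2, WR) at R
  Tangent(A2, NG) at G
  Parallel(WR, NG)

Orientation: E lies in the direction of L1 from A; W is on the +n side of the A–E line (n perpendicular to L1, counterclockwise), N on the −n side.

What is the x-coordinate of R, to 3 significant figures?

29.9

The slot axis is L1's direction at 44.4°, so u = (cos 44.4°, sin 44.4°) = (0.714, 0.700) and n = (−sin 44.4°, cos 44.4°) = (-0.700, 0.714). A is at the origin and E lies 45.4 along u from A, so E = 45.4·u = (32.4, 31.8). Tangency of A1 to both parallel lines with radius 3.6 puts W and N at A ± 3.6·n: W = (-2.52, 2.57), N = (2.52, -2.57). Equal radii place R and G the same way about E: R = E + 3.6·n = (29.9, 34.3), G = E − 3.6·n = (35.0, 29.2). So R.x = 29.9.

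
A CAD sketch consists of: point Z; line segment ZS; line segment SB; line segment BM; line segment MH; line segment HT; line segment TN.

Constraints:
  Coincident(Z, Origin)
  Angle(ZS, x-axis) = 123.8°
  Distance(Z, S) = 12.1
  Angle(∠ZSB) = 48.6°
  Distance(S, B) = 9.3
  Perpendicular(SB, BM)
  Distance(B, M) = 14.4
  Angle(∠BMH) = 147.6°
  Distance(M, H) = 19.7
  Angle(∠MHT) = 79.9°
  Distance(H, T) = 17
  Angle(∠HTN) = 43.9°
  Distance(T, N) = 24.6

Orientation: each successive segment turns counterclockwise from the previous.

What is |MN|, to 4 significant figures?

4.789

Z is at the origin; ZS runs at 123.8° with length 12.1, so S = (-6.731, 10.05). ∠ZSB = 48.6° gives SB at -104.8° from the x-axis; with |SB| = 9.3, B = (-9.107, 1.063). SB ⟂ BM, so BM runs at -14.80°; with |BM| = 14.4, M = (4.815, -2.615). ∠BMH = 147.6° gives MH at 17.60° from the x-axis; with |MH| = 19.7, H = (23.59, 3.342). ∠MHT = 79.9° gives HT at 117.7° from the x-axis; with |HT| = 17.0, T = (15.69, 18.39). ∠HTN = 43.9° gives TN at -106.2° from the x-axis; with |TN| = 24.6, N = (8.828, -5.230). Then |MN| = |N − M| = 4.789.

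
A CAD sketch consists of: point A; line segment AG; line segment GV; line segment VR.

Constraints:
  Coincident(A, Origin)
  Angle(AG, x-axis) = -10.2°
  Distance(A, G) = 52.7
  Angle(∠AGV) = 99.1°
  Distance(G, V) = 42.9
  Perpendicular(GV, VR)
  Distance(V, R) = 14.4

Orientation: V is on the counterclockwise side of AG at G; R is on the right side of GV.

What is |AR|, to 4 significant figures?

83.90

A is at the origin; AG runs at -10.2° with length 52.7, so G = 52.7·(cos -10.2°, sin -10.2°) = (51.87, -9.332). ∠AGV = 99.1°, so GV runs at -10.2° + (180° − 99.1°) = 70.70° from the x-axis; with |GV| = 42.9, V = G + 42.9·(cos 70.70°, sin 70.70°) = (66.05, 31.16). The perpendicularity gives VR at right angles to GV; with |VR| = 14.4 on the right of GV, R = V + 14.4·(0.9438, -0.3305) = (79.64, 26.40). Then |AR| = |R − A| = 83.90.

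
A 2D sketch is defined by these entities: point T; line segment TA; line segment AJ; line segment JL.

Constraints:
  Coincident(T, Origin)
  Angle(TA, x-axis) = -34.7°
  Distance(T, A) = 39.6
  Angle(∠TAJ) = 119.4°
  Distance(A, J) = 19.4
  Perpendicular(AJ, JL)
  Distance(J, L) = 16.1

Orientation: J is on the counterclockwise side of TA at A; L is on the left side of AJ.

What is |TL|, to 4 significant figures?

42.98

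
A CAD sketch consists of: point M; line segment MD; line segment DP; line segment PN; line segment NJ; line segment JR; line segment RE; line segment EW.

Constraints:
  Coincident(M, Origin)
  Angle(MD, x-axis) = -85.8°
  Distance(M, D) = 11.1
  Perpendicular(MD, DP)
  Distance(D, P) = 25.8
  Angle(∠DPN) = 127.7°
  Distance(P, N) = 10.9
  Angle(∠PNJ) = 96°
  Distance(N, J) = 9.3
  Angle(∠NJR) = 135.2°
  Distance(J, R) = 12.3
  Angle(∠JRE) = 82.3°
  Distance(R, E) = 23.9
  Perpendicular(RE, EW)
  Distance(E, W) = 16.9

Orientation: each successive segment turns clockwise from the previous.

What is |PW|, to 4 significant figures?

10.13

M is at the origin; MD runs at -85.8° with length 11.1, so D = (0.8129, -11.07). MD ⟂ DP, so DP runs at -175.8°; with |DP| = 25.8, P = (-24.92, -12.96). ∠DPN = 127.7° gives PN at 131.9° from the x-axis; with |PN| = 10.9, N = (-32.20, -4.847). ∠PNJ = 96.0° gives NJ at 47.90° from the x-axis; with |NJ| = 9.3, J = (-25.96, 2.054). ∠NJR = 135.2° gives JR at 3.100° from the x-axis; with |JR| = 12.3, R = (-13.68, 2.719). ∠JRE = 82.3° gives RE at -94.60° from the x-axis; with |RE| = 23.9, E = (-15.60, -21.10). RE ⟂ EW, so EW runs at 175.4°; with |EW| = 16.9, W = (-32.44, -19.75). Then |PW| = |W − P| = 10.13.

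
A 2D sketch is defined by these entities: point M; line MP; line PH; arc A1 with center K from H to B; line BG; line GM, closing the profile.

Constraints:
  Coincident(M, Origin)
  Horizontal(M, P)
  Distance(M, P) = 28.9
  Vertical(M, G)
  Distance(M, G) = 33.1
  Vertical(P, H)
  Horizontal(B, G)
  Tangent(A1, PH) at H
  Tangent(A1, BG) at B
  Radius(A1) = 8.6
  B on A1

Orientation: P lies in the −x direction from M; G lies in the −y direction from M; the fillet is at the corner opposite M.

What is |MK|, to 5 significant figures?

31.817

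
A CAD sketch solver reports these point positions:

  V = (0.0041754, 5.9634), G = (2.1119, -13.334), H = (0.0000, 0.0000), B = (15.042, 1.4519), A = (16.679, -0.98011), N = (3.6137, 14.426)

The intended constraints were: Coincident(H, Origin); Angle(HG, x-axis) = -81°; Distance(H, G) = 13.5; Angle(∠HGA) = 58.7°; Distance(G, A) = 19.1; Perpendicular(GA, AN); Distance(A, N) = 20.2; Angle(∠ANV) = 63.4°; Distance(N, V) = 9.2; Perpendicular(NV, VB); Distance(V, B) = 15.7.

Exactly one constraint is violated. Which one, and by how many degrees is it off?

Perpendicular(NV, VB) — off by 6.40°.

H = (0.00, 0.00) ✓; HG at -81.00° ✓; |HG| = 13.50 ✓; ∠HGA = 58.70° ✓; |GA| = 19.10 ✓; ∠(GA, AN) = 90.00° ✓; |AN| = 20.20 ✓; ∠ANV = 63.40° ✓; |NV| = 9.200 ✓; ∠(NV, VB) = 96.40° ✗; |VB| = 15.70 ✓.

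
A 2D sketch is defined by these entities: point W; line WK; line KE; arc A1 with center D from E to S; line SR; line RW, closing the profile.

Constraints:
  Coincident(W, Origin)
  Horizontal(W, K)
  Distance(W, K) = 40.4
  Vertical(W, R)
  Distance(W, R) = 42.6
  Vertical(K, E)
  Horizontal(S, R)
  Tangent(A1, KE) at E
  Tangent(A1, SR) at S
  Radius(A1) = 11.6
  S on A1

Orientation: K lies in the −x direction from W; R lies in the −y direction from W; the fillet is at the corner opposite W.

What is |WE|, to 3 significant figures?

50.9

The virtual corner opposite W is at (-40.4, -42.6). Since A1 is tangent to KE there, DE ⟂ KE and the tangent condition forces DS to be normal to SR, with radius 11.6, so the center D sits 11.6 in from both sides at D = (-28.8, -31.0). That places the tangent points at E = (-40.4, -31.0) on KE and S = (-28.8, -42.6) on SR. Then |WE| = |E − W| = 50.9.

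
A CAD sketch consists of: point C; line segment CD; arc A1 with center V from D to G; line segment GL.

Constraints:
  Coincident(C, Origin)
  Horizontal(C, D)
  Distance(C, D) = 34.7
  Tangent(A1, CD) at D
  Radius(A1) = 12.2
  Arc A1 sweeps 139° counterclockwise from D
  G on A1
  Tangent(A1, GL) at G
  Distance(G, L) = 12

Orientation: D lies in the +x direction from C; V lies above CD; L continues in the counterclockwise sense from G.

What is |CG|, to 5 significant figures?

47.769

C is at the origin; CD is horizontal with |CD| = 34.7 and D on the +x side, so D = (34.700, 0.0000). Since A1 is tangent to CD there, VD ⟂ CD, so V = D + (0, 12.2) = (34.700, 12.200). On A1, D sits at bearing -90° from V; a 139° counterclockwise sweep puts G at bearing 49°, so G = V + 12.2·(cos 49°, sin 49°) = (42.704, 21.407). Then |CG| = |G − C| = 47.769.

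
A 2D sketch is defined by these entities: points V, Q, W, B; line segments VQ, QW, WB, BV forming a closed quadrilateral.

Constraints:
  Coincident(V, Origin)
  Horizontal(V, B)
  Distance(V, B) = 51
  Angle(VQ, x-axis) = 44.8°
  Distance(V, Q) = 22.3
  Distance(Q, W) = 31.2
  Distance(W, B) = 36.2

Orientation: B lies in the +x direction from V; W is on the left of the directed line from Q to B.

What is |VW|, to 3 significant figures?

53.4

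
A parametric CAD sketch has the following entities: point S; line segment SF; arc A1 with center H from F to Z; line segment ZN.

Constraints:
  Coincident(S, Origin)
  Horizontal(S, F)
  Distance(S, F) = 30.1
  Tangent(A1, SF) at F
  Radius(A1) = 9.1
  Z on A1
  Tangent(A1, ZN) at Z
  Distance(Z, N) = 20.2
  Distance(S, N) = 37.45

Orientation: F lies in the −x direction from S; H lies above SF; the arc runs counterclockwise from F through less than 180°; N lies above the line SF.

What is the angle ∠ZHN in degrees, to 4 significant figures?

65.75°

S is at the origin; S and F share the same y with |SF| = 30.1 and F on the −x side, so F = (-30.10, 0.000). Tangency of A1 to SF means the radius HF is perpendicular to SF, so H = F + (0, 9.1) = (-30.10, 9.100). Since HZ ⟂ ZN (tangency), |HN| = √(9.1² + 20.2²) = 22.16 regardless of where Z sits on A1. So N lies on both circle(S, 37.45) and circle(H, 22.16); the above-SF intersection is N = (-22.52, 29.92). Z is the foot of the tangent from N: Z = (-21.03, 9.775).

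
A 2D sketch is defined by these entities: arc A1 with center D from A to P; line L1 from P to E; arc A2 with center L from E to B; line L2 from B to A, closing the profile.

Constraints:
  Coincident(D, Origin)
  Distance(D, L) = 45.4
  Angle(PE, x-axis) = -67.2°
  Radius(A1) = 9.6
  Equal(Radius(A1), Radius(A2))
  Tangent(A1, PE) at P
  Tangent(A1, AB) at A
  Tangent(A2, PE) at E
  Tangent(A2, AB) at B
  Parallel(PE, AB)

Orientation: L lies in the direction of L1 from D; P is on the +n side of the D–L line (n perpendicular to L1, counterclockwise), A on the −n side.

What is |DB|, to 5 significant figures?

46.404

Tangency of A1 to both parallel lines with radius 9.6 puts P and A at D ± 9.6·n: P = (8.8499, 3.7201), A = (-8.8499, -3.7201). Equal radii place E and B the same way about L: E = L + 9.6·n = (26.443, -38.132), B = L − 9.6·n = (8.7433, -45.573). Then |DB| = |B − D| = 46.404.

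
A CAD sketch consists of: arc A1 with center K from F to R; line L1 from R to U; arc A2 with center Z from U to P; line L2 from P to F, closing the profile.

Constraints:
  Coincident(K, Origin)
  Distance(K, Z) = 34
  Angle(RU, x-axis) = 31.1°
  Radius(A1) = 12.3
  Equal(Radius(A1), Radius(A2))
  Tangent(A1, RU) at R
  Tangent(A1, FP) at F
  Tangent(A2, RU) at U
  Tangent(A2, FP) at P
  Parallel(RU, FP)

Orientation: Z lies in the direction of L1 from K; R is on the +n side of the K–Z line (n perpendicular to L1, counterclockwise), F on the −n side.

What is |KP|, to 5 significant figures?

36.156

Tangency of A1 to both parallel lines with radius 12.3 puts R and F at K ± 12.3·n: R = (-6.3534, 10.532), F = (6.3534, -10.532). Equal radii place U and P the same way about Z: U = Z + 12.3·n = (22.760, 28.094), P = Z − 12.3·n = (35.466, 7.0300). Then |KP| = |P − K| = 36.156.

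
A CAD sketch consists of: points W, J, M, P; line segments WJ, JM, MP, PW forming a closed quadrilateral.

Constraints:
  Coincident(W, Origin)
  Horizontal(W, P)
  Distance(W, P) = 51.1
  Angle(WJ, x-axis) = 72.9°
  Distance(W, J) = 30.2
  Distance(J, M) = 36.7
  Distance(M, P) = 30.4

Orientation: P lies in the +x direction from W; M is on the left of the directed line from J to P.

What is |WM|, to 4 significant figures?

54.50

W is at the origin; W and P share the same y with |WP| = 51.1 and P in +x, so P = (51.1, 0). WJ runs at 72.9° with |WJ| = 30.2, so J = (8.880, 28.86). M is determined by |JM| = 36.7 and |MP| = 30.4 together: it lies at the intersection of circle(J, 36.7) and circle(P, 30.4). With |JP| = 51.14, the foot of the radical line on JP is 29.70 from J and the perpendicular offset is √(36.7² − 29.70²) = 21.55. Taking the left-of-JP solution: M = (45.57, 29.89).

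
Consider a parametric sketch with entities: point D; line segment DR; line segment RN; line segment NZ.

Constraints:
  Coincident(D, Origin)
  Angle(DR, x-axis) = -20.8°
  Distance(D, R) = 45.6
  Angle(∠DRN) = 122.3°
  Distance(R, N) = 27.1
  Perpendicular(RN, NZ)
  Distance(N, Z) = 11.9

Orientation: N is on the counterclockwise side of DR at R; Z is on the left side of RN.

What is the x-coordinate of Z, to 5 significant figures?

57.155

D is at the origin; DR runs at -20.8° with length 45.6, so R = 45.6·(cos -20.8°, sin -20.8°) = (42.628, -16.193). ∠DRN = 122.3°, so RN runs at -20.8° + (180° − 122.3°) = 36.900° from the x-axis; with |RN| = 27.1, N = R + 27.1·(cos 36.900°, sin 36.900°) = (64.300, 0.078511). The perpendicularity gives NZ at right angles to RN; with |NZ| = 11.9 on the left of RN, Z = N + 11.9·(-0.60042, 0.79968) = (57.155, 9.5948). So Z.x = 57.155.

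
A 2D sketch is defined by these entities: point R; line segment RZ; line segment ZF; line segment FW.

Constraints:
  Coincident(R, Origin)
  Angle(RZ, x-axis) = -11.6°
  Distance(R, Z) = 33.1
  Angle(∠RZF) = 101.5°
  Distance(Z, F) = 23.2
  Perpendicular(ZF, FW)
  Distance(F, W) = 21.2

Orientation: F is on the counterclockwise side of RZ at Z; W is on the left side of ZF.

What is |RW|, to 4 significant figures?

31.85

∠RZF = 101.5°, so ZF runs at -11.6° + (180° − 101.5°) = 66.90° from the x-axis; with |ZF| = 23.2, F = Z + 23.2·(cos 66.90°, sin 66.90°) = (41.53, 14.68). ZF is perpendicular to FW; with |FW| = 21.2 on the left of ZF, W = F + 21.2·(-0.9198, 0.3923) = (22.03, 23.00). Then |RW| = |W − R| = 31.85.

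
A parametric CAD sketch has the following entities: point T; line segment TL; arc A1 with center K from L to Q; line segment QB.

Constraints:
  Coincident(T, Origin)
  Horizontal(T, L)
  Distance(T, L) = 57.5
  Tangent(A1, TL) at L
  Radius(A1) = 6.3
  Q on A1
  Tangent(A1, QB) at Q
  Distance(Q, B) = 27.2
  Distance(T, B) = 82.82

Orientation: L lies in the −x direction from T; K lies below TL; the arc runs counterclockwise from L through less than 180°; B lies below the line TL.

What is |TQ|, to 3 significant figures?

62.5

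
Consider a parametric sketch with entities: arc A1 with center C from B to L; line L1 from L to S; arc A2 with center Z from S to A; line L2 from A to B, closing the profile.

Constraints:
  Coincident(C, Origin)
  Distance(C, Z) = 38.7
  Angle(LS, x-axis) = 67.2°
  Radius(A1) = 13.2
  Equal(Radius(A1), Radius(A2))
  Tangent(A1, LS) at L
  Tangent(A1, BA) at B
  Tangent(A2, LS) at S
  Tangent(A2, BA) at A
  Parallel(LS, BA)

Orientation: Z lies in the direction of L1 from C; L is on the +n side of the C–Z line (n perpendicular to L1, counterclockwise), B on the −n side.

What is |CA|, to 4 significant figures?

40.89

Tangency of A1 to both parallel lines with radius 13.2 puts L and B at C ± 13.2·n: L = (-12.17, 5.115), B = (12.17, -5.115). Equal radii place S and A the same way about Z: S = Z + 13.2·n = (2.828, 40.79), A = Z − 13.2·n = (27.17, 30.56). Then |CA| = |A − C| = 40.89.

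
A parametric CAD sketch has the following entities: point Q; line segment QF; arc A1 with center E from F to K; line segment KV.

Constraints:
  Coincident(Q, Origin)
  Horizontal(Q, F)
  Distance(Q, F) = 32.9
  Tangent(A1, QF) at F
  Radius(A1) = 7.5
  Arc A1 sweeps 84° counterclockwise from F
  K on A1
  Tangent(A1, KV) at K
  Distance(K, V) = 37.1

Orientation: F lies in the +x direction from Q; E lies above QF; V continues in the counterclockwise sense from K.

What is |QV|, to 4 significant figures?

62.12

On A1, F sits at bearing -90° from E; an 84° counterclockwise sweep puts K at bearing -6°, so K = E + 7.5·(cos -6°, sin -6°) = (40.36, 6.716). A1 meets KV tangentially, so EK is at right angles to KV, so KV runs along (−sin -6°, cos -6°); with |KV| = 37.1, V = (44.24, 43.61). Then |QV| = |V − Q| = 62.12.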